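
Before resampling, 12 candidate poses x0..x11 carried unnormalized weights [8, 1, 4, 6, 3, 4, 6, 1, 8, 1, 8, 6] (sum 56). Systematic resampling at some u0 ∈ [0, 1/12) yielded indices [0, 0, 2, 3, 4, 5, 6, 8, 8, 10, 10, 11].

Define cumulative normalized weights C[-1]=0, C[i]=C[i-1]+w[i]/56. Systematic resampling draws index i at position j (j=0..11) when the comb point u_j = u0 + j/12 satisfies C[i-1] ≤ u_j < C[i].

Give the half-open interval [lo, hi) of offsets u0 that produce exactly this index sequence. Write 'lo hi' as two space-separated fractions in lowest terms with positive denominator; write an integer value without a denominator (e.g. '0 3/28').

C = [1/7, 9/56, 13/56, 19/56, 11/28, 13/28, 4/7, 33/56, 41/56, 3/4, 25/28, 1]
j=0 picked index 0: u0 ∈ [0, 1/7)
j=1 picked index 0: u0 ∈ [-1/12, 5/84)
j=2 picked index 2: u0 ∈ [-1/168, 11/168)
j=3 picked index 3: u0 ∈ [-1/56, 5/56)
j=4 picked index 4: u0 ∈ [1/168, 5/84)
j=5 picked index 5: u0 ∈ [-1/42, 1/21)
j=6 picked index 6: u0 ∈ [-1/28, 1/14)
j=7 picked index 8: u0 ∈ [1/168, 25/168)
j=8 picked index 8: u0 ∈ [-13/168, 11/168)
j=9 picked index 10: u0 ∈ [0, 1/7)
j=10 picked index 10: u0 ∈ [-1/12, 5/84)
j=11 picked index 11: u0 ∈ [-1/42, 1/12)
intersection: [1/168, 1/21)

1/168 1/21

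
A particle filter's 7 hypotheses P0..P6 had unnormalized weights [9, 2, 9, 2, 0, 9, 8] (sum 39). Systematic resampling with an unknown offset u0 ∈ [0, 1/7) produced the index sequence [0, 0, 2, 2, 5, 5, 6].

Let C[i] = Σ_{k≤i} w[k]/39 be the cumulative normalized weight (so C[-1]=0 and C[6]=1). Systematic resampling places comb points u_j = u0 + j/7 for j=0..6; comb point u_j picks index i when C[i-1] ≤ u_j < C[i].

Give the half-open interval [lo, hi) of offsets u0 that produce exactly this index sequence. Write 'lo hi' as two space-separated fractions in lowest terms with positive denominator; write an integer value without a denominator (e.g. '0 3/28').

C = [3/13, 11/39, 20/39, 22/39, 22/39, 31/39, 1]
j=0 picked index 0: u0 ∈ [0, 3/13)
j=1 picked index 0: u0 ∈ [-1/7, 8/91)
j=2 picked index 2: u0 ∈ [-1/273, 62/273)
j=3 picked index 2: u0 ∈ [-40/273, 23/273)
j=4 picked index 5: u0 ∈ [-2/273, 61/273)
j=5 picked index 5: u0 ∈ [-41/273, 22/273)
j=6 picked index 6: u0 ∈ [-17/273, 1/7)
intersection: [0, 22/273)

0 22/273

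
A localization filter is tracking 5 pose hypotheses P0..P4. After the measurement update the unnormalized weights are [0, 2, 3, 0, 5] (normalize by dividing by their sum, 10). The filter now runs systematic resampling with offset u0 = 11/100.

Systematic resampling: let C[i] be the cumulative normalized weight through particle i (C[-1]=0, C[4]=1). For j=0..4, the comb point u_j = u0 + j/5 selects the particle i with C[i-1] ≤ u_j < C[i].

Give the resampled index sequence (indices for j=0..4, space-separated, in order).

1 2 4 4 4

C = [0, 1/5, 1/2, 1/2, 1]
j=0: u_0=11/100 ∈ [0, 1/5) → index 1
j=1: u_1=31/100 ∈ [1/5, 1/2) → index 2
j=2: u_2=51/100 ∈ [1/2, 1) → index 4
j=3: u_3=71/100 ∈ [1/2, 1) → index 4
j=4: u_4=91/100 ∈ [1/2, 1) → index 4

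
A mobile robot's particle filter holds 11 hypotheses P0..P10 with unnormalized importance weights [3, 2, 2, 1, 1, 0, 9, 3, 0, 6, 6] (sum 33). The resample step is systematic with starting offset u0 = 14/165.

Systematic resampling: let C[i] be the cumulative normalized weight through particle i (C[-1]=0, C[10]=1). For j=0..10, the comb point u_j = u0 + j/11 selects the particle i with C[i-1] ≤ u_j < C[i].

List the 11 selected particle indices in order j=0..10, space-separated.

0 2 4 6 6 6 7 9 9 10 10

C = [1/11, 5/33, 7/33, 8/33, 3/11, 3/11, 6/11, 7/11, 7/11, 9/11, 1]
j=0: u_0=14/165 ∈ [0, 1/11) → index 0
j=1: u_1=29/165 ∈ [5/33, 7/33) → index 2
j=2: u_2=4/15 ∈ [8/33, 3/11) → index 4
j=3: u_3=59/165 ∈ [3/11, 6/11) → index 6
j=4: u_4=74/165 ∈ [3/11, 6/11) → index 6
j=5: u_5=89/165 ∈ [3/11, 6/11) → index 6
j=6: u_6=104/165 ∈ [6/11, 7/11) → index 7
j=7: u_7=119/165 ∈ [7/11, 9/11) → index 9
j=8: u_8=134/165 ∈ [7/11, 9/11) → index 9
j=9: u_9=149/165 ∈ [9/11, 1) → index 10
j=10: u_10=164/165 ∈ [9/11, 1) → index 10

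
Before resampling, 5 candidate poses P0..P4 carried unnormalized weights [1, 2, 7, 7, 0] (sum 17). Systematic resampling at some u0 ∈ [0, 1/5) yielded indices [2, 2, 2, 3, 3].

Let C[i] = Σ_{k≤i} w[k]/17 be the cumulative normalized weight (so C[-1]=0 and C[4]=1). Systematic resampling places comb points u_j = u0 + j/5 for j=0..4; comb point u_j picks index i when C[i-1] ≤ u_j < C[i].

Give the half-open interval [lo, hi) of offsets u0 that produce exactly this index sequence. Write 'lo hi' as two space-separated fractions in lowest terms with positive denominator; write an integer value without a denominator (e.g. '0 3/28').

C = [1/17, 3/17, 10/17, 1, 1]
j=0 picked index 2: u0 ∈ [3/17, 10/17)
j=1 picked index 2: u0 ∈ [-2/85, 33/85)
j=2 picked index 2: u0 ∈ [-19/85, 16/85)
j=3 picked index 3: u0 ∈ [-1/85, 2/5)
j=4 picked index 3: u0 ∈ [-18/85, 1/5)
intersection: [3/17, 16/85)

3/17 16/85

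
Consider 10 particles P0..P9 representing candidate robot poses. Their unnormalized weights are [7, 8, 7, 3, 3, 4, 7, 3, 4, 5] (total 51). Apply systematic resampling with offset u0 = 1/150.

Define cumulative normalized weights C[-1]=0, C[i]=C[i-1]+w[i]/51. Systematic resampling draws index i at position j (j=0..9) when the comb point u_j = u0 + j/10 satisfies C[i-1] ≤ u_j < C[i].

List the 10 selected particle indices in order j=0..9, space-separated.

C = [7/51, 5/17, 22/51, 25/51, 28/51, 32/51, 13/17, 14/17, 46/51, 1]
j=0: u_0=1/150 ∈ [0, 7/51) → index 0
j=1: u_1=8/75 ∈ [0, 7/51) → index 0
j=2: u_2=31/150 ∈ [7/51, 5/17) → index 1
j=3: u_3=23/75 ∈ [5/17, 22/51) → index 2
j=4: u_4=61/150 ∈ [5/17, 22/51) → index 2
j=5: u_5=38/75 ∈ [25/51, 28/51) → index 4
j=6: u_6=91/150 ∈ [28/51, 32/51) → index 5
j=7: u_7=53/75 ∈ [32/51, 13/17) → index 6
j=8: u_8=121/150 ∈ [13/17, 14/17) → index 7
j=9: u_9=68/75 ∈ [46/51, 1) → index 9

0 0 1 2 2 4 5 6 7 9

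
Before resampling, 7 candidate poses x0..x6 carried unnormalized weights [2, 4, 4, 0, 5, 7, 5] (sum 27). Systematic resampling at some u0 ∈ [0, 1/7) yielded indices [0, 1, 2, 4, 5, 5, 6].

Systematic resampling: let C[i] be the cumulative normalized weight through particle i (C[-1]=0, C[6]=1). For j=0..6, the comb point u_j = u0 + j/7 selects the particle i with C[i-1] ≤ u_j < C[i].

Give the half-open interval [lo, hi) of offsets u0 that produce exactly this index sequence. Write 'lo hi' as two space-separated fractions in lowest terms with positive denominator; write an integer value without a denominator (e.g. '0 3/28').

0 2/27

C = [2/27, 2/9, 10/27, 10/27, 5/9, 22/27, 1]
j=0 picked index 0: u0 ∈ [0, 2/27)
j=1 picked index 1: u0 ∈ [-13/189, 5/63)
j=2 picked index 2: u0 ∈ [-4/63, 16/189)
j=3 picked index 4: u0 ∈ [-11/189, 8/63)
j=4 picked index 5: u0 ∈ [-1/63, 46/189)
j=5 picked index 5: u0 ∈ [-10/63, 19/189)
j=6 picked index 6: u0 ∈ [-8/189, 1/7)
intersection: [0, 2/27)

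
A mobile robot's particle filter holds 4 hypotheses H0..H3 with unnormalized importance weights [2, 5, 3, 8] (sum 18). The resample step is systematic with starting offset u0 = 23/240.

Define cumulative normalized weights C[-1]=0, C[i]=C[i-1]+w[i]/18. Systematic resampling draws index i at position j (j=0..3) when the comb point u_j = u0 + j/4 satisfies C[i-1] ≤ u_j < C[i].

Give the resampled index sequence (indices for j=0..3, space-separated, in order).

0 1 3 3

C = [1/9, 7/18, 5/9, 1]
j=0: u_0=23/240 ∈ [0, 1/9) → index 0
j=1: u_1=83/240 ∈ [1/9, 7/18) → index 1
j=2: u_2=143/240 ∈ [5/9, 1) → index 3
j=3: u_3=203/240 ∈ [5/9, 1) → index 3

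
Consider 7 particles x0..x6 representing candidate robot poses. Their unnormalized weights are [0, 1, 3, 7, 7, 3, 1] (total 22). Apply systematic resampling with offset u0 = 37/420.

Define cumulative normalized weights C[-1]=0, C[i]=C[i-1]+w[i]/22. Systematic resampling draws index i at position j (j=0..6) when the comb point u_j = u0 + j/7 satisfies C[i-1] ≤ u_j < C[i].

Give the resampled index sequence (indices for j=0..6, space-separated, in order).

C = [0, 1/22, 2/11, 1/2, 9/11, 21/22, 1]
j=0: u_0=37/420 ∈ [1/22, 2/11) → index 2
j=1: u_1=97/420 ∈ [2/11, 1/2) → index 3
j=2: u_2=157/420 ∈ [2/11, 1/2) → index 3
j=3: u_3=31/60 ∈ [1/2, 9/11) → index 4
j=4: u_4=277/420 ∈ [1/2, 9/11) → index 4
j=5: u_5=337/420 ∈ [1/2, 9/11) → index 4
j=6: u_6=397/420 ∈ [9/11, 21/22) → index 5

2 3 3 4 4 4 5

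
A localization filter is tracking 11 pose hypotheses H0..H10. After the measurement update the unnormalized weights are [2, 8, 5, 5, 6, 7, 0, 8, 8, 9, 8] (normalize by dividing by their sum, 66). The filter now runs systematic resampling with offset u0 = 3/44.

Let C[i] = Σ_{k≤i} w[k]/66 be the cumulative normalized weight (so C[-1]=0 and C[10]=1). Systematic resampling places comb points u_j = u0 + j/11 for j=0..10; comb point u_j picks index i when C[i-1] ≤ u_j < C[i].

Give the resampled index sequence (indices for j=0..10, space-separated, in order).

C = [1/33, 5/33, 5/22, 10/33, 13/33, 1/2, 1/2, 41/66, 49/66, 29/33, 1]
j=0: u_0=3/44 ∈ [1/33, 5/33) → index 1
j=1: u_1=7/44 ∈ [5/33, 5/22) → index 2
j=2: u_2=1/4 ∈ [5/22, 10/33) → index 3
j=3: u_3=15/44 ∈ [10/33, 13/33) → index 4
j=4: u_4=19/44 ∈ [13/33, 1/2) → index 5
j=5: u_5=23/44 ∈ [1/2, 41/66) → index 7
j=6: u_6=27/44 ∈ [1/2, 41/66) → index 7
j=7: u_7=31/44 ∈ [41/66, 49/66) → index 8
j=8: u_8=35/44 ∈ [49/66, 29/33) → index 9
j=9: u_9=39/44 ∈ [29/33, 1) → index 10
j=10: u_10=43/44 ∈ [29/33, 1) → index 10

1 2 3 4 5 7 7 8 9 10 10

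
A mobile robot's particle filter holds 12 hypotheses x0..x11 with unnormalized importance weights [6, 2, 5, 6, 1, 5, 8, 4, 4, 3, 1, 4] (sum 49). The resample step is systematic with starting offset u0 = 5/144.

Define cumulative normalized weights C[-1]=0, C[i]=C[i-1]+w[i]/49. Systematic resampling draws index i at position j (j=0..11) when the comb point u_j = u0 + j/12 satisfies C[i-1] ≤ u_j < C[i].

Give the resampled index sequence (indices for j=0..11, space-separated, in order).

0 0 2 3 3 5 6 6 7 8 9 11

C = [6/49, 8/49, 13/49, 19/49, 20/49, 25/49, 33/49, 37/49, 41/49, 44/49, 45/49, 1]
j=0: u_0=5/144 ∈ [0, 6/49) → index 0
j=1: u_1=17/144 ∈ [0, 6/49) → index 0
j=2: u_2=29/144 ∈ [8/49, 13/49) → index 2
j=3: u_3=41/144 ∈ [13/49, 19/49) → index 3
j=4: u_4=53/144 ∈ [13/49, 19/49) → index 3
j=5: u_5=65/144 ∈ [20/49, 25/49) → index 5
j=6: u_6=77/144 ∈ [25/49, 33/49) → index 6
j=7: u_7=89/144 ∈ [25/49, 33/49) → index 6
j=8: u_8=101/144 ∈ [33/49, 37/49) → index 7
j=9: u_9=113/144 ∈ [37/49, 41/49) → index 8
j=10: u_10=125/144 ∈ [41/49, 44/49) → index 9
j=11: u_11=137/144 ∈ [45/49, 1) → index 11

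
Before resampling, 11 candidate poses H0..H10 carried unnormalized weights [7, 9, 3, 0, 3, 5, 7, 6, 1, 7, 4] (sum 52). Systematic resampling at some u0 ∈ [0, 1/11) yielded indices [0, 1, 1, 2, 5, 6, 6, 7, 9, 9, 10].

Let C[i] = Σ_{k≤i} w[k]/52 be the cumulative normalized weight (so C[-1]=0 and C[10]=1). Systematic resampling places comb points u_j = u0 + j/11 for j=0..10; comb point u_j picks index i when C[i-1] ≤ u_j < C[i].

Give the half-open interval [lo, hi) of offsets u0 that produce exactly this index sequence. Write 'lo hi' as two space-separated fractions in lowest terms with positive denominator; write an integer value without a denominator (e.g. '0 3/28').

C = [7/52, 4/13, 19/52, 19/52, 11/26, 27/52, 17/26, 10/13, 41/52, 12/13, 1]
j=0 picked index 0: u0 ∈ [0, 7/52)
j=1 picked index 1: u0 ∈ [25/572, 31/143)
j=2 picked index 1: u0 ∈ [-27/572, 18/143)
j=3 picked index 2: u0 ∈ [5/143, 53/572)
j=4 picked index 5: u0 ∈ [17/286, 89/572)
j=5 picked index 6: u0 ∈ [37/572, 57/286)
j=6 picked index 6: u0 ∈ [-15/572, 31/286)
j=7 picked index 7: u0 ∈ [5/286, 19/143)
j=8 picked index 9: u0 ∈ [35/572, 28/143)
j=9 picked index 9: u0 ∈ [-17/572, 15/143)
j=10 picked index 10: u0 ∈ [2/143, 1/11)
intersection: [37/572, 1/11)

37/572 1/11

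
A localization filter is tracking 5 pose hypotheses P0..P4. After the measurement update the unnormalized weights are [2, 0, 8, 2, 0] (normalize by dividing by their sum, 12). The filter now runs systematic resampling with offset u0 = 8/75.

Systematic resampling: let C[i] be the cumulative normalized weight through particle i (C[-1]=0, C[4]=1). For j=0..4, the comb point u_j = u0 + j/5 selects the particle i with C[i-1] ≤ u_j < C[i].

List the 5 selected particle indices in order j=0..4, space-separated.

0 2 2 2 3

C = [1/6, 1/6, 5/6, 1, 1]
j=0: u_0=8/75 ∈ [0, 1/6) → index 0
j=1: u_1=23/75 ∈ [1/6, 5/6) → index 2
j=2: u_2=38/75 ∈ [1/6, 5/6) → index 2
j=3: u_3=53/75 ∈ [1/6, 5/6) → index 2
j=4: u_4=68/75 ∈ [5/6, 1) → index 3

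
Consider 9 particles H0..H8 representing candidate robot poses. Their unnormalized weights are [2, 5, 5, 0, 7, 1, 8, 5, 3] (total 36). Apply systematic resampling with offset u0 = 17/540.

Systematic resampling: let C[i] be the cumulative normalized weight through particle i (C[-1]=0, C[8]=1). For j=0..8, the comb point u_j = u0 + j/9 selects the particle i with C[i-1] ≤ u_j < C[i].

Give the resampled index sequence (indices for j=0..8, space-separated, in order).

0 1 2 4 4 6 6 7 8

C = [1/18, 7/36, 1/3, 1/3, 19/36, 5/9, 7/9, 11/12, 1]
j=0: u_0=17/540 ∈ [0, 1/18) → index 0
j=1: u_1=77/540 ∈ [1/18, 7/36) → index 1
j=2: u_2=137/540 ∈ [7/36, 1/3) → index 2
j=3: u_3=197/540 ∈ [1/3, 19/36) → index 4
j=4: u_4=257/540 ∈ [1/3, 19/36) → index 4
j=5: u_5=317/540 ∈ [5/9, 7/9) → index 6
j=6: u_6=377/540 ∈ [5/9, 7/9) → index 6
j=7: u_7=437/540 ∈ [7/9, 11/12) → index 7
j=8: u_8=497/540 ∈ [11/12, 1) → index 8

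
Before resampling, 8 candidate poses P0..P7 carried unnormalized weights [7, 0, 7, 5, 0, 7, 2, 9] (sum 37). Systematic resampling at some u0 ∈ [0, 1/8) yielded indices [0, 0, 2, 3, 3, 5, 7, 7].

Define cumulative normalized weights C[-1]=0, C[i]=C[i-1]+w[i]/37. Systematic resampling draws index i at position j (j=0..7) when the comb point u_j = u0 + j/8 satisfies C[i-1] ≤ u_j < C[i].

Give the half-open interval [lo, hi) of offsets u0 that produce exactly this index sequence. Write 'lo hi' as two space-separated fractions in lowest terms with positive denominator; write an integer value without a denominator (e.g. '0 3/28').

1/148 1/74

C = [7/37, 7/37, 14/37, 19/37, 19/37, 26/37, 28/37, 1]
j=0 picked index 0: u0 ∈ [0, 7/37)
j=1 picked index 0: u0 ∈ [-1/8, 19/296)
j=2 picked index 2: u0 ∈ [-9/148, 19/148)
j=3 picked index 3: u0 ∈ [1/296, 41/296)
j=4 picked index 3: u0 ∈ [-9/74, 1/74)
j=5 picked index 5: u0 ∈ [-33/296, 23/296)
j=6 picked index 7: u0 ∈ [1/148, 1/4)
j=7 picked index 7: u0 ∈ [-35/296, 1/8)
intersection: [1/148, 1/74)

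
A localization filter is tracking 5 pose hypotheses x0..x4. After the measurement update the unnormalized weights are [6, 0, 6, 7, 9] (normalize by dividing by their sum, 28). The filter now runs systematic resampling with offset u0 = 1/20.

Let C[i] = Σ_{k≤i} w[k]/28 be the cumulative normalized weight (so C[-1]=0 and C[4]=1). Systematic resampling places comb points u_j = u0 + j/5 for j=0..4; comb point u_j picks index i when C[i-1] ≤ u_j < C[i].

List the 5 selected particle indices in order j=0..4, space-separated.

C = [3/14, 3/14, 3/7, 19/28, 1]
j=0: u_0=1/20 ∈ [0, 3/14) → index 0
j=1: u_1=1/4 ∈ [3/14, 3/7) → index 2
j=2: u_2=9/20 ∈ [3/7, 19/28) → index 3
j=3: u_3=13/20 ∈ [3/7, 19/28) → index 3
j=4: u_4=17/20 ∈ [19/28, 1) → index 4

0 2 3 3 4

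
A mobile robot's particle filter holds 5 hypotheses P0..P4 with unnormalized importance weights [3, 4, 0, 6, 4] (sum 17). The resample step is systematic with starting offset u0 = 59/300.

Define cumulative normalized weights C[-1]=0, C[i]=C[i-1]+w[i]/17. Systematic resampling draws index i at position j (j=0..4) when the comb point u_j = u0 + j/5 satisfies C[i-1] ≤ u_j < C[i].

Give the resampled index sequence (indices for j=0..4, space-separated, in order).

C = [3/17, 7/17, 7/17, 13/17, 1]
j=0: u_0=59/300 ∈ [3/17, 7/17) → index 1
j=1: u_1=119/300 ∈ [3/17, 7/17) → index 1
j=2: u_2=179/300 ∈ [7/17, 13/17) → index 3
j=3: u_3=239/300 ∈ [13/17, 1) → index 4
j=4: u_4=299/300 ∈ [13/17, 1) → index 4

1 1 3 4 4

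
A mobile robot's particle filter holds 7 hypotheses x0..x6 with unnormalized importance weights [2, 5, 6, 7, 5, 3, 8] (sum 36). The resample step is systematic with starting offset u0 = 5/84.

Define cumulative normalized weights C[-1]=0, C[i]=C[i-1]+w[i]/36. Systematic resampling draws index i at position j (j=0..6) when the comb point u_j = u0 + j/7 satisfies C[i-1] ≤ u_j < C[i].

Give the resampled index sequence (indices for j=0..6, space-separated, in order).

1 2 2 3 4 5 6

C = [1/18, 7/36, 13/36, 5/9, 25/36, 7/9, 1]
j=0: u_0=5/84 ∈ [1/18, 7/36) → index 1
j=1: u_1=17/84 ∈ [7/36, 13/36) → index 2
j=2: u_2=29/84 ∈ [7/36, 13/36) → index 2
j=3: u_3=41/84 ∈ [13/36, 5/9) → index 3
j=4: u_4=53/84 ∈ [5/9, 25/36) → index 4
j=5: u_5=65/84 ∈ [25/36, 7/9) → index 5
j=6: u_6=11/12 ∈ [7/9, 1) → index 6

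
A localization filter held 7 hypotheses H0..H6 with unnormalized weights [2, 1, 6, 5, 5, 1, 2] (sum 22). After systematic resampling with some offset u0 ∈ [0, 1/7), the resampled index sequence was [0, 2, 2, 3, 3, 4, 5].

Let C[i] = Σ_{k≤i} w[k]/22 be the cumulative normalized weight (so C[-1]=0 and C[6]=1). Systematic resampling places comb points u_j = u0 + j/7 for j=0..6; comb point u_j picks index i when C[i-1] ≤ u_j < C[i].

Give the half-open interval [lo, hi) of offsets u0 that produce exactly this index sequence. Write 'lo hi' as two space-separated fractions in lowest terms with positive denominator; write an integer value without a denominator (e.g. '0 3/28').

1/154 4/77

C = [1/11, 3/22, 9/22, 7/11, 19/22, 10/11, 1]
j=0 picked index 0: u0 ∈ [0, 1/11)
j=1 picked index 2: u0 ∈ [-1/154, 41/154)
j=2 picked index 2: u0 ∈ [-23/154, 19/154)
j=3 picked index 3: u0 ∈ [-3/154, 16/77)
j=4 picked index 3: u0 ∈ [-25/154, 5/77)
j=5 picked index 4: u0 ∈ [-6/77, 23/154)
j=6 picked index 5: u0 ∈ [1/154, 4/77)
intersection: [1/154, 4/77)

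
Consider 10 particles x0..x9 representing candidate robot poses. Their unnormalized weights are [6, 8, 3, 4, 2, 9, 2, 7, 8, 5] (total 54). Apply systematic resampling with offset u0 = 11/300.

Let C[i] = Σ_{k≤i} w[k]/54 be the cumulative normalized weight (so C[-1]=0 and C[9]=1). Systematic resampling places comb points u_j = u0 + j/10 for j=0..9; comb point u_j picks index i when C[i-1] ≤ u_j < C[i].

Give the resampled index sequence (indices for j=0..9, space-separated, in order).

C = [1/9, 7/27, 17/54, 7/18, 23/54, 16/27, 17/27, 41/54, 49/54, 1]
j=0: u_0=11/300 ∈ [0, 1/9) → index 0
j=1: u_1=41/300 ∈ [1/9, 7/27) → index 1
j=2: u_2=71/300 ∈ [1/9, 7/27) → index 1
j=3: u_3=101/300 ∈ [17/54, 7/18) → index 3
j=4: u_4=131/300 ∈ [23/54, 16/27) → index 5
j=5: u_5=161/300 ∈ [23/54, 16/27) → index 5
j=6: u_6=191/300 ∈ [17/27, 41/54) → index 7
j=7: u_7=221/300 ∈ [17/27, 41/54) → index 7
j=8: u_8=251/300 ∈ [41/54, 49/54) → index 8
j=9: u_9=281/300 ∈ [49/54, 1) → index 9

0 1 1 3 5 5 7 7 8 9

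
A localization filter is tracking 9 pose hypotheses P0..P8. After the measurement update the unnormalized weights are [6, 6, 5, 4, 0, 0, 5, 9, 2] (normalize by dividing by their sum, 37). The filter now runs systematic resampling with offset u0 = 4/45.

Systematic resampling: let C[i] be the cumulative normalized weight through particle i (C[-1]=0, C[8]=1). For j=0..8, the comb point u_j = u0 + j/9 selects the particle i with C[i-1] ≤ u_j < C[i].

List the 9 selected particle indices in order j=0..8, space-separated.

0 1 1 2 3 6 7 7 8

C = [6/37, 12/37, 17/37, 21/37, 21/37, 21/37, 26/37, 35/37, 1]
j=0: u_0=4/45 ∈ [0, 6/37) → index 0
j=1: u_1=1/5 ∈ [6/37, 12/37) → index 1
j=2: u_2=14/45 ∈ [6/37, 12/37) → index 1
j=3: u_3=19/45 ∈ [12/37, 17/37) → index 2
j=4: u_4=8/15 ∈ [17/37, 21/37) → index 3
j=5: u_5=29/45 ∈ [21/37, 26/37) → index 6
j=6: u_6=34/45 ∈ [26/37, 35/37) → index 7
j=7: u_7=13/15 ∈ [26/37, 35/37) → index 7
j=8: u_8=44/45 ∈ [35/37, 1) → index 8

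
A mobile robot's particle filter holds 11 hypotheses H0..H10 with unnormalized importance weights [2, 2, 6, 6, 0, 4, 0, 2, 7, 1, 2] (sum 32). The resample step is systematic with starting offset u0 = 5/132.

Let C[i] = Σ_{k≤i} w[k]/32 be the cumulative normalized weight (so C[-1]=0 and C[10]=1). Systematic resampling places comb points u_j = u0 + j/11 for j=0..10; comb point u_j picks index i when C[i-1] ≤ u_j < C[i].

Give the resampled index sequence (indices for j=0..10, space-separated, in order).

C = [1/16, 1/8, 5/16, 1/2, 1/2, 5/8, 5/8, 11/16, 29/32, 15/16, 1]
j=0: u_0=5/132 ∈ [0, 1/16) → index 0
j=1: u_1=17/132 ∈ [1/8, 5/16) → index 2
j=2: u_2=29/132 ∈ [1/8, 5/16) → index 2
j=3: u_3=41/132 ∈ [1/8, 5/16) → index 2
j=4: u_4=53/132 ∈ [5/16, 1/2) → index 3
j=5: u_5=65/132 ∈ [5/16, 1/2) → index 3
j=6: u_6=7/12 ∈ [1/2, 5/8) → index 5
j=7: u_7=89/132 ∈ [5/8, 11/16) → index 7
j=8: u_8=101/132 ∈ [11/16, 29/32) → index 8
j=9: u_9=113/132 ∈ [11/16, 29/32) → index 8
j=10: u_10=125/132 ∈ [15/16, 1) → index 10

0 2 2 2 3 3 5 7 8 8 10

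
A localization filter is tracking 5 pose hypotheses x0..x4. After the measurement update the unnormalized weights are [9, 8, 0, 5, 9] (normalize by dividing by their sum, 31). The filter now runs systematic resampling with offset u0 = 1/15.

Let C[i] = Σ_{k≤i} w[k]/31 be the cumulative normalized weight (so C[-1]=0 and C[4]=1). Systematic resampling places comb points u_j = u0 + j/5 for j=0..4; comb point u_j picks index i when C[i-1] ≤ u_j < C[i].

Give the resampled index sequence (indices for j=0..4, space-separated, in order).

0 0 1 3 4

C = [9/31, 17/31, 17/31, 22/31, 1]
j=0: u_0=1/15 ∈ [0, 9/31) → index 0
j=1: u_1=4/15 ∈ [0, 9/31) → index 0
j=2: u_2=7/15 ∈ [9/31, 17/31) → index 1
j=3: u_3=2/3 ∈ [17/31, 22/31) → index 3
j=4: u_4=13/15 ∈ [22/31, 1) → index 4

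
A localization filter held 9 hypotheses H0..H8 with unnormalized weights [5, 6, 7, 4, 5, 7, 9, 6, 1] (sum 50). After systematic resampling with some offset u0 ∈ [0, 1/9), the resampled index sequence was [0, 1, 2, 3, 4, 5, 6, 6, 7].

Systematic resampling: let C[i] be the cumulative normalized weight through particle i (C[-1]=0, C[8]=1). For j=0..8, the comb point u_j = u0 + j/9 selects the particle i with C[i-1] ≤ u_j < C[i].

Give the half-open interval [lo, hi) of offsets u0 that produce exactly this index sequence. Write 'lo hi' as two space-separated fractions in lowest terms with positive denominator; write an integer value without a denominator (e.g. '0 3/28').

2/75 37/450

C = [1/10, 11/50, 9/25, 11/25, 27/50, 17/25, 43/50, 49/50, 1]
j=0 picked index 0: u0 ∈ [0, 1/10)
j=1 picked index 1: u0 ∈ [-1/90, 49/450)
j=2 picked index 2: u0 ∈ [-1/450, 31/225)
j=3 picked index 3: u0 ∈ [2/75, 8/75)
j=4 picked index 4: u0 ∈ [-1/225, 43/450)
j=5 picked index 5: u0 ∈ [-7/450, 28/225)
j=6 picked index 6: u0 ∈ [1/75, 29/150)
j=7 picked index 6: u0 ∈ [-22/225, 37/450)
j=8 picked index 7: u0 ∈ [-13/450, 41/450)
intersection: [2/75, 37/450)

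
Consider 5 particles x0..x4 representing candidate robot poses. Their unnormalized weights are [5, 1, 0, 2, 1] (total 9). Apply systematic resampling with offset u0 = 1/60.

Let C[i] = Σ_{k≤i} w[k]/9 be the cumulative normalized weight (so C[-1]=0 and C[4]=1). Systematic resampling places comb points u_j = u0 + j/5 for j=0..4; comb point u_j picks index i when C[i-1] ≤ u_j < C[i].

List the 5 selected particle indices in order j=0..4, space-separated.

0 0 0 1 3

C = [5/9, 2/3, 2/3, 8/9, 1]
j=0: u_0=1/60 ∈ [0, 5/9) → index 0
j=1: u_1=13/60 ∈ [0, 5/9) → index 0
j=2: u_2=5/12 ∈ [0, 5/9) → index 0
j=3: u_3=37/60 ∈ [5/9, 2/3) → index 1
j=4: u_4=49/60 ∈ [2/3, 8/9) → index 3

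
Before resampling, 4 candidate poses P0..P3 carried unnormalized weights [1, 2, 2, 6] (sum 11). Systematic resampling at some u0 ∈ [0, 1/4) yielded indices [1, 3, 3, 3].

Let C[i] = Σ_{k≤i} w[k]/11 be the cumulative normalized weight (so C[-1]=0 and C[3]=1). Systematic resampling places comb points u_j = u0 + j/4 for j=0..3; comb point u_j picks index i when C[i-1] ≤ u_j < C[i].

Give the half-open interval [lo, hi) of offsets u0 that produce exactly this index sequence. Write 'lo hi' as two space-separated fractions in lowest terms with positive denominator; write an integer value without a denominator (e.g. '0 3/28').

C = [1/11, 3/11, 5/11, 1]
j=0 picked index 1: u0 ∈ [1/11, 3/11)
j=1 picked index 3: u0 ∈ [9/44, 3/4)
j=2 picked index 3: u0 ∈ [-1/22, 1/2)
j=3 picked index 3: u0 ∈ [-13/44, 1/4)
intersection: [9/44, 1/4)

9/44 1/4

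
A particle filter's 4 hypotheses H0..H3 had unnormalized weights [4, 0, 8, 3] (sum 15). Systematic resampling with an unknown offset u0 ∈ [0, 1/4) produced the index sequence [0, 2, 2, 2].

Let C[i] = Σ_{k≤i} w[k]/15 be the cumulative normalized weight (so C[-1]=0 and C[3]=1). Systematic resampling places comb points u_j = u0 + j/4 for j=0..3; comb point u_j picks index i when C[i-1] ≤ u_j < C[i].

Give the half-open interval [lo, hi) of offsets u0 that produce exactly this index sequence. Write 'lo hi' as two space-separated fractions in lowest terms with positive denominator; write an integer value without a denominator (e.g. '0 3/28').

1/60 1/20

C = [4/15, 4/15, 4/5, 1]
j=0 picked index 0: u0 ∈ [0, 4/15)
j=1 picked index 2: u0 ∈ [1/60, 11/20)
j=2 picked index 2: u0 ∈ [-7/30, 3/10)
j=3 picked index 2: u0 ∈ [-29/60, 1/20)
intersection: [1/60, 1/20)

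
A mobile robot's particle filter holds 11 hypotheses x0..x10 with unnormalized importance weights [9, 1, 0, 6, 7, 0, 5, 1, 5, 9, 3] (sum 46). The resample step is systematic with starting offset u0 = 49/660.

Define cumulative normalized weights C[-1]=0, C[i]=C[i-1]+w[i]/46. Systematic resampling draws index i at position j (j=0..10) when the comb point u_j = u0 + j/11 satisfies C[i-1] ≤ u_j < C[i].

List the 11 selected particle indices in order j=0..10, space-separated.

C = [9/46, 5/23, 5/23, 8/23, 1/2, 1/2, 14/23, 29/46, 17/23, 43/46, 1]
j=0: u_0=49/660 ∈ [0, 9/46) → index 0
j=1: u_1=109/660 ∈ [0, 9/46) → index 0
j=2: u_2=169/660 ∈ [5/23, 8/23) → index 3
j=3: u_3=229/660 ∈ [5/23, 8/23) → index 3
j=4: u_4=289/660 ∈ [8/23, 1/2) → index 4
j=5: u_5=349/660 ∈ [1/2, 14/23) → index 6
j=6: u_6=409/660 ∈ [14/23, 29/46) → index 7
j=7: u_7=469/660 ∈ [29/46, 17/23) → index 8
j=8: u_8=529/660 ∈ [17/23, 43/46) → index 9
j=9: u_9=589/660 ∈ [17/23, 43/46) → index 9
j=10: u_10=59/60 ∈ [43/46, 1) → index 10

0 0 3 3 4 6 7 8 9 9 10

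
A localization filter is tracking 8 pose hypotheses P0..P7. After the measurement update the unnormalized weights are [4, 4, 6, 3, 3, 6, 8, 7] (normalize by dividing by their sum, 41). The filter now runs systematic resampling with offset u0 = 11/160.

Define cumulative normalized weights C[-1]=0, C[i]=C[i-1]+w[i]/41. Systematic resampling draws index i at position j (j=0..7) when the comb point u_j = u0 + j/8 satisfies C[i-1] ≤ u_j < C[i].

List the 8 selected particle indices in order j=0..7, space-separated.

C = [4/41, 8/41, 14/41, 17/41, 20/41, 26/41, 34/41, 1]
j=0: u_0=11/160 ∈ [0, 4/41) → index 0
j=1: u_1=31/160 ∈ [4/41, 8/41) → index 1
j=2: u_2=51/160 ∈ [8/41, 14/41) → index 2
j=3: u_3=71/160 ∈ [17/41, 20/41) → index 4
j=4: u_4=91/160 ∈ [20/41, 26/41) → index 5
j=5: u_5=111/160 ∈ [26/41, 34/41) → index 6
j=6: u_6=131/160 ∈ [26/41, 34/41) → index 6
j=7: u_7=151/160 ∈ [34/41, 1) → index 7

0 1 2 4 5 6 6 7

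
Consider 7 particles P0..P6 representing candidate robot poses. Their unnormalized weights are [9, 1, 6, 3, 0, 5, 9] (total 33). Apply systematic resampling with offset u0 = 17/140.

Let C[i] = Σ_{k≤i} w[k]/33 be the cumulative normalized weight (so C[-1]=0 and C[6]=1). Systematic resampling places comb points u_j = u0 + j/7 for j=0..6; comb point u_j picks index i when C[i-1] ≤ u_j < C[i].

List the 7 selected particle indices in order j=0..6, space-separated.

C = [3/11, 10/33, 16/33, 19/33, 19/33, 8/11, 1]
j=0: u_0=17/140 ∈ [0, 3/11) → index 0
j=1: u_1=37/140 ∈ [0, 3/11) → index 0
j=2: u_2=57/140 ∈ [10/33, 16/33) → index 2
j=3: u_3=11/20 ∈ [16/33, 19/33) → index 3
j=4: u_4=97/140 ∈ [19/33, 8/11) → index 5
j=5: u_5=117/140 ∈ [8/11, 1) → index 6
j=6: u_6=137/140 ∈ [8/11, 1) → index 6

0 0 2 3 5 6 6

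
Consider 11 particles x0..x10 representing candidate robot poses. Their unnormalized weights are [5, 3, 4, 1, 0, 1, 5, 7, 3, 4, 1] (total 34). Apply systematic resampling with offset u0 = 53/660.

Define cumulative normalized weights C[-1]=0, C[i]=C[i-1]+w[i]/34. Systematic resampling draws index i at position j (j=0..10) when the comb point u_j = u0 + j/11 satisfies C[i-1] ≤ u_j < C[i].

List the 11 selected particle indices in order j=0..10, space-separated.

C = [5/34, 4/17, 6/17, 13/34, 13/34, 7/17, 19/34, 13/17, 29/34, 33/34, 1]
j=0: u_0=53/660 ∈ [0, 5/34) → index 0
j=1: u_1=113/660 ∈ [5/34, 4/17) → index 1
j=2: u_2=173/660 ∈ [4/17, 6/17) → index 2
j=3: u_3=233/660 ∈ [6/17, 13/34) → index 3
j=4: u_4=293/660 ∈ [7/17, 19/34) → index 6
j=5: u_5=353/660 ∈ [7/17, 19/34) → index 6
j=6: u_6=413/660 ∈ [19/34, 13/17) → index 7
j=7: u_7=43/60 ∈ [19/34, 13/17) → index 7
j=8: u_8=533/660 ∈ [13/17, 29/34) → index 8
j=9: u_9=593/660 ∈ [29/34, 33/34) → index 9
j=10: u_10=653/660 ∈ [33/34, 1) → index 10

0 1 2 3 6 6 7 7 8 9 10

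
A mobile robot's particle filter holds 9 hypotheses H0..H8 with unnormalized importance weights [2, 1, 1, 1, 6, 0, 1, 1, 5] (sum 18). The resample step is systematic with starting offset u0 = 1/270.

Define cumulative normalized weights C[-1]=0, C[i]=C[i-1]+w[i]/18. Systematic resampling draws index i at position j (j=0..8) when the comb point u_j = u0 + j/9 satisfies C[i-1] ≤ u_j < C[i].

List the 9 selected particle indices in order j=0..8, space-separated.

0 1 3 4 4 4 7 8 8

C = [1/9, 1/6, 2/9, 5/18, 11/18, 11/18, 2/3, 13/18, 1]
j=0: u_0=1/270 ∈ [0, 1/9) → index 0
j=1: u_1=31/270 ∈ [1/9, 1/6) → index 1
j=2: u_2=61/270 ∈ [2/9, 5/18) → index 3
j=3: u_3=91/270 ∈ [5/18, 11/18) → index 4
j=4: u_4=121/270 ∈ [5/18, 11/18) → index 4
j=5: u_5=151/270 ∈ [5/18, 11/18) → index 4
j=6: u_6=181/270 ∈ [2/3, 13/18) → index 7
j=7: u_7=211/270 ∈ [13/18, 1) → index 8
j=8: u_8=241/270 ∈ [13/18, 1) → index 8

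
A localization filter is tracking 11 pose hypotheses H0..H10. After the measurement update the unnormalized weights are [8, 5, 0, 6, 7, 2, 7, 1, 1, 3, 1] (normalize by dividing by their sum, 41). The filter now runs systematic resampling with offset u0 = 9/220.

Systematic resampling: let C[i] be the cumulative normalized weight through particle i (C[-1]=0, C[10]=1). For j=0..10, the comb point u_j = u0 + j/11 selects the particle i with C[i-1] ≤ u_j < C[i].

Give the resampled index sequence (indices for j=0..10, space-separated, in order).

0 0 1 1 3 4 4 5 6 7 9

C = [8/41, 13/41, 13/41, 19/41, 26/41, 28/41, 35/41, 36/41, 37/41, 40/41, 1]
j=0: u_0=9/220 ∈ [0, 8/41) → index 0
j=1: u_1=29/220 ∈ [0, 8/41) → index 0
j=2: u_2=49/220 ∈ [8/41, 13/41) → index 1
j=3: u_3=69/220 ∈ [8/41, 13/41) → index 1
j=4: u_4=89/220 ∈ [13/41, 19/41) → index 3
j=5: u_5=109/220 ∈ [19/41, 26/41) → index 4
j=6: u_6=129/220 ∈ [19/41, 26/41) → index 4
j=7: u_7=149/220 ∈ [26/41, 28/41) → index 5
j=8: u_8=169/220 ∈ [28/41, 35/41) → index 6
j=9: u_9=189/220 ∈ [35/41, 36/41) → index 7
j=10: u_10=19/20 ∈ [37/41, 40/41) → index 9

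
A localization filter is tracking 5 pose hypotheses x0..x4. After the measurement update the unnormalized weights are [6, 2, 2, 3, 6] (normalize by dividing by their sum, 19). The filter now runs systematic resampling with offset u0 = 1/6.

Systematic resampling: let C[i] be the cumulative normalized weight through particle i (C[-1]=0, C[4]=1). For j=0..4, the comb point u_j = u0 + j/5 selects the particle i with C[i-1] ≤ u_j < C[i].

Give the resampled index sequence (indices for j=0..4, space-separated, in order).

C = [6/19, 8/19, 10/19, 13/19, 1]
j=0: u_0=1/6 ∈ [0, 6/19) → index 0
j=1: u_1=11/30 ∈ [6/19, 8/19) → index 1
j=2: u_2=17/30 ∈ [10/19, 13/19) → index 3
j=3: u_3=23/30 ∈ [13/19, 1) → index 4
j=4: u_4=29/30 ∈ [13/19, 1) → index 4

0 1 3 4 4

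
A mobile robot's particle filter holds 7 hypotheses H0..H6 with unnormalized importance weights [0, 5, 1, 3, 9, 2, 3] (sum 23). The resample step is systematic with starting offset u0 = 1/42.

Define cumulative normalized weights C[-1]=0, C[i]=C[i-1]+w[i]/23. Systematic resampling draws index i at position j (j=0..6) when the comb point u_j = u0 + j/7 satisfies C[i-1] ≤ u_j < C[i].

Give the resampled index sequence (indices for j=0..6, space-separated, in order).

1 1 3 4 4 4 6

C = [0, 5/23, 6/23, 9/23, 18/23, 20/23, 1]
j=0: u_0=1/42 ∈ [0, 5/23) → index 1
j=1: u_1=1/6 ∈ [0, 5/23) → index 1
j=2: u_2=13/42 ∈ [6/23, 9/23) → index 3
j=3: u_3=19/42 ∈ [9/23, 18/23) → index 4
j=4: u_4=25/42 ∈ [9/23, 18/23) → index 4
j=5: u_5=31/42 ∈ [9/23, 18/23) → index 4
j=6: u_6=37/42 ∈ [20/23, 1) → index 6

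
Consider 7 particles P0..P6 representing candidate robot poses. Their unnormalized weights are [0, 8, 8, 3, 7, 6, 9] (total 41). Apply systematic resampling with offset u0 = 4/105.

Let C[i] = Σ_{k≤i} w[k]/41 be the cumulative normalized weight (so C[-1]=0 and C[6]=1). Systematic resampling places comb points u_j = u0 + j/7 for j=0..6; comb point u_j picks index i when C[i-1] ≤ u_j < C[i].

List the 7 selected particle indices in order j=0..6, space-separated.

1 1 2 4 4 5 6

C = [0, 8/41, 16/41, 19/41, 26/41, 32/41, 1]
j=0: u_0=4/105 ∈ [0, 8/41) → index 1
j=1: u_1=19/105 ∈ [0, 8/41) → index 1
j=2: u_2=34/105 ∈ [8/41, 16/41) → index 2
j=3: u_3=7/15 ∈ [19/41, 26/41) → index 4
j=4: u_4=64/105 ∈ [19/41, 26/41) → index 4
j=5: u_5=79/105 ∈ [26/41, 32/41) → index 5
j=6: u_6=94/105 ∈ [32/41, 1) → index 6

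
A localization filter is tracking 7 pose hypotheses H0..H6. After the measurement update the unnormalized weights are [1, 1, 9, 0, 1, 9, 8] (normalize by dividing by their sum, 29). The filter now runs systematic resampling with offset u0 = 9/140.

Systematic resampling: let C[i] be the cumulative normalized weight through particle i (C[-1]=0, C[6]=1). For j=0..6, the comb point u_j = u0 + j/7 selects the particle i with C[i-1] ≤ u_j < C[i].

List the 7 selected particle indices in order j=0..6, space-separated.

1 2 2 5 5 6 6

C = [1/29, 2/29, 11/29, 11/29, 12/29, 21/29, 1]
j=0: u_0=9/140 ∈ [1/29, 2/29) → index 1
j=1: u_1=29/140 ∈ [2/29, 11/29) → index 2
j=2: u_2=7/20 ∈ [2/29, 11/29) → index 2
j=3: u_3=69/140 ∈ [12/29, 21/29) → index 5
j=4: u_4=89/140 ∈ [12/29, 21/29) → index 5
j=5: u_5=109/140 ∈ [21/29, 1) → index 6
j=6: u_6=129/140 ∈ [21/29, 1) → index 6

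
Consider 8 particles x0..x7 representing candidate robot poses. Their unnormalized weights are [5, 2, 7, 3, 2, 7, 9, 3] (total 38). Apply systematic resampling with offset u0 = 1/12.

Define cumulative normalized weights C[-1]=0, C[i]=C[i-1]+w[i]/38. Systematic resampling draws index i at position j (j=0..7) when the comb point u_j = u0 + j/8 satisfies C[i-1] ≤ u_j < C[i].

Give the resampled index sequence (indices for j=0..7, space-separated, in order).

0 2 2 4 5 6 6 7

C = [5/38, 7/38, 7/19, 17/38, 1/2, 13/19, 35/38, 1]
j=0: u_0=1/12 ∈ [0, 5/38) → index 0
j=1: u_1=5/24 ∈ [7/38, 7/19) → index 2
j=2: u_2=1/3 ∈ [7/38, 7/19) → index 2
j=3: u_3=11/24 ∈ [17/38, 1/2) → index 4
j=4: u_4=7/12 ∈ [1/2, 13/19) → index 5
j=5: u_5=17/24 ∈ [13/19, 35/38) → index 6
j=6: u_6=5/6 ∈ [13/19, 35/38) → index 6
j=7: u_7=23/24 ∈ [35/38, 1) → index 7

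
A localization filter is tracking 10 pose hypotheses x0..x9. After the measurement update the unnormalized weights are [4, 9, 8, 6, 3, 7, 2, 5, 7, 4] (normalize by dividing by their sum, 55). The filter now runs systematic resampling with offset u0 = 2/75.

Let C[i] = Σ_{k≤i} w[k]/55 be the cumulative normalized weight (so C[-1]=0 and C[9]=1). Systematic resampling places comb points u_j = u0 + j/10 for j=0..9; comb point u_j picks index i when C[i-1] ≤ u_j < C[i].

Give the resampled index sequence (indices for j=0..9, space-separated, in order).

0 1 1 2 3 4 5 7 8 8

C = [4/55, 13/55, 21/55, 27/55, 6/11, 37/55, 39/55, 4/5, 51/55, 1]
j=0: u_0=2/75 ∈ [0, 4/55) → index 0
j=1: u_1=19/150 ∈ [4/55, 13/55) → index 1
j=2: u_2=17/75 ∈ [4/55, 13/55) → index 1
j=3: u_3=49/150 ∈ [13/55, 21/55) → index 2
j=4: u_4=32/75 ∈ [21/55, 27/55) → index 3
j=5: u_5=79/150 ∈ [27/55, 6/11) → index 4
j=6: u_6=47/75 ∈ [6/11, 37/55) → index 5
j=7: u_7=109/150 ∈ [39/55, 4/5) → index 7
j=8: u_8=62/75 ∈ [4/5, 51/55) → index 8
j=9: u_9=139/150 ∈ [4/5, 51/55) → index 8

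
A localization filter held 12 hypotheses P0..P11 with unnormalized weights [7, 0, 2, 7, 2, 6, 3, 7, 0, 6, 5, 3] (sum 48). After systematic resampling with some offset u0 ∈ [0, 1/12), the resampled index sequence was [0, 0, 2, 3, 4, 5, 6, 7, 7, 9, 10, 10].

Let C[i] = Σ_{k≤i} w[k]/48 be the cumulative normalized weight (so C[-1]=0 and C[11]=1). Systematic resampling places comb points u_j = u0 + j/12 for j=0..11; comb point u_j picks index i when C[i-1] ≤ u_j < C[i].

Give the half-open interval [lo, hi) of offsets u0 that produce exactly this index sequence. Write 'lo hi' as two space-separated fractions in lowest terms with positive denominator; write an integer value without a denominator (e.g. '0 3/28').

C = [7/48, 7/48, 3/16, 1/3, 3/8, 1/2, 9/16, 17/24, 17/24, 5/6, 15/16, 1]
j=0 picked index 0: u0 ∈ [0, 7/48)
j=1 picked index 0: u0 ∈ [-1/12, 1/16)
j=2 picked index 2: u0 ∈ [-1/48, 1/48)
j=3 picked index 3: u0 ∈ [-1/16, 1/12)
j=4 picked index 4: u0 ∈ [0, 1/24)
j=5 picked index 5: u0 ∈ [-1/24, 1/12)
j=6 picked index 6: u0 ∈ [0, 1/16)
j=7 picked index 7: u0 ∈ [-1/48, 1/8)
j=8 picked index 7: u0 ∈ [-5/48, 1/24)
j=9 picked index 9: u0 ∈ [-1/24, 1/12)
j=10 picked index 10: u0 ∈ [0, 5/48)
j=11 picked index 10: u0 ∈ [-1/12, 1/48)
intersection: [0, 1/48)

0 1/48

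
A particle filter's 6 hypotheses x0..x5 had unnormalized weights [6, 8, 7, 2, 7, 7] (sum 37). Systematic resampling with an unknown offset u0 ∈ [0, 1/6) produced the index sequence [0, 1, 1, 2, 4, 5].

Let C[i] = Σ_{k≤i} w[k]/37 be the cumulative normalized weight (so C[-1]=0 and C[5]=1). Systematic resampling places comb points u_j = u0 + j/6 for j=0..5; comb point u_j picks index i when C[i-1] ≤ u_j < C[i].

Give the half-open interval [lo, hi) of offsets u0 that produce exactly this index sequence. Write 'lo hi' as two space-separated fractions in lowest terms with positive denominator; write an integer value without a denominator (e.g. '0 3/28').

C = [6/37, 14/37, 21/37, 23/37, 30/37, 1]
j=0 picked index 0: u0 ∈ [0, 6/37)
j=1 picked index 1: u0 ∈ [-1/222, 47/222)
j=2 picked index 1: u0 ∈ [-19/111, 5/111)
j=3 picked index 2: u0 ∈ [-9/74, 5/74)
j=4 picked index 4: u0 ∈ [-5/111, 16/111)
j=5 picked index 5: u0 ∈ [-5/222, 1/6)
intersection: [0, 5/111)

0 5/111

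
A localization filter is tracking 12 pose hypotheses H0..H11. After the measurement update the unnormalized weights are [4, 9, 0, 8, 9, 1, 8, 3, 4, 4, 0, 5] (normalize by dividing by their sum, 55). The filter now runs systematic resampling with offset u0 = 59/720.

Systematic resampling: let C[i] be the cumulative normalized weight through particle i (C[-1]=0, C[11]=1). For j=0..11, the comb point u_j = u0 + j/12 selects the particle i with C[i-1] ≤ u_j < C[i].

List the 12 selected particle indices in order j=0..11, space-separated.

1 1 3 3 4 4 6 6 7 8 11 11

C = [4/55, 13/55, 13/55, 21/55, 6/11, 31/55, 39/55, 42/55, 46/55, 10/11, 10/11, 1]
j=0: u_0=59/720 ∈ [4/55, 13/55) → index 1
j=1: u_1=119/720 ∈ [4/55, 13/55) → index 1
j=2: u_2=179/720 ∈ [13/55, 21/55) → index 3
j=3: u_3=239/720 ∈ [13/55, 21/55) → index 3
j=4: u_4=299/720 ∈ [21/55, 6/11) → index 4
j=5: u_5=359/720 ∈ [21/55, 6/11) → index 4
j=6: u_6=419/720 ∈ [31/55, 39/55) → index 6
j=7: u_7=479/720 ∈ [31/55, 39/55) → index 6
j=8: u_8=539/720 ∈ [39/55, 42/55) → index 7
j=9: u_9=599/720 ∈ [42/55, 46/55) → index 8
j=10: u_10=659/720 ∈ [10/11, 1) → index 11
j=11: u_11=719/720 ∈ [10/11, 1) → index 11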